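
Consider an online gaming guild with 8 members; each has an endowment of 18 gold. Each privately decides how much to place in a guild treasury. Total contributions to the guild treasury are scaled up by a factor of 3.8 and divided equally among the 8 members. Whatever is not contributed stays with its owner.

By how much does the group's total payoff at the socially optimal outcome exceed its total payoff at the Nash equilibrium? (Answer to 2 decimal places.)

Each contributed unit returns 3.8/8 = 0.4750 to its contributor — below 1 — so contributing 0 is dominant for every player. At the Nash equilibrium everyone keeps their 18, and the group total is 8 × 18 = 144.
Each contributed unit returns 3.800 to the group as a whole (0.4750 to each of 8 players), which exceeds 1, so the social optimum is full contribution: group total = 3.800 × 144 = 547.20.
Efficiency loss = 547.20 − 144 = 403.20.

403.20 gold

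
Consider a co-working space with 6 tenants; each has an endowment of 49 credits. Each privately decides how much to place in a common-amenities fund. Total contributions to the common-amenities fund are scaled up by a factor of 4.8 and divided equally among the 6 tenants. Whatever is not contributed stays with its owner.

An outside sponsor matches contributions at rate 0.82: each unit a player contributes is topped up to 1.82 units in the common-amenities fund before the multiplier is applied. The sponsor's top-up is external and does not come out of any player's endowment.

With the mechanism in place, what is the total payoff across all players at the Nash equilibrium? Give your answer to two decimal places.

2568.38 credits

The effective private return per unit is now 4.8 × 1.82 / 6 = 1.4560 > 1, so every player's dominant strategy flips to full contribution.
At the Nash equilibrium everyone contributes 49. Group total payoff = 4.8 × 1.82 × 294 = 2568.38.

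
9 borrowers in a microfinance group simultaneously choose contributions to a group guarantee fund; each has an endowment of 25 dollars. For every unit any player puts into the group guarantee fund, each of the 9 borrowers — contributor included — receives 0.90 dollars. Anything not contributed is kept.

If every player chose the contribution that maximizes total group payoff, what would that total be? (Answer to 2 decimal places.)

Each contributed unit returns 8.100 to the group as a whole (0.90 to each of 9 players), which exceeds 1, so the social optimum is full contribution: group total = 8.100 × 225 = 1822.50.

1822.50 dollars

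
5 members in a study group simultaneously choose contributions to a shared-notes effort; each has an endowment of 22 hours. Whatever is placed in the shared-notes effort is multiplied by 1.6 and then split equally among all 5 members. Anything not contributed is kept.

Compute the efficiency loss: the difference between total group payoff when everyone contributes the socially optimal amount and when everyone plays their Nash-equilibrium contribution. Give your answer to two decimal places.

66.00 hours

Each contributed unit returns 1.6/5 = 0.3200 to its contributor — below 1 — so contributing 0 is dominant for every player. At the Nash equilibrium everyone keeps their 22, and the group total is 5 × 22 = 110.
Each contributed unit returns 1.600 to the group as a whole (0.3200 to each of 5 players), which exceeds 1, so the social optimum is full contribution: group total = 1.600 × 110 = 176.00.
Efficiency loss = 176.00 − 110 = 66.00.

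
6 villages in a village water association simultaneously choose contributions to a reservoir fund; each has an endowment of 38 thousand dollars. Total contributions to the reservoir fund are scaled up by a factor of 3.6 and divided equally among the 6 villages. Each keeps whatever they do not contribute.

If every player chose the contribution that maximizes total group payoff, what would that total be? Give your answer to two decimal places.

Each contributed unit returns 3.600 to the group as a whole (0.6000 to each of 6 players), which exceeds 1, so the social optimum is full contribution: group total = 3.600 × 228 = 820.80.

820.80 thousand dollars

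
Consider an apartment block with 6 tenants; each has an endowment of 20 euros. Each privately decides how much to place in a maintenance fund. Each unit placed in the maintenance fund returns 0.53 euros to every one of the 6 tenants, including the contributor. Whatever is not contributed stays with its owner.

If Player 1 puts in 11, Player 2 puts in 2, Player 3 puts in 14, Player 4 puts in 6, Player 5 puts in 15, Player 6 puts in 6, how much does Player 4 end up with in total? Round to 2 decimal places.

Total contributed: 11 + 2 + 14 + 6 + 15 + 6 = 54.
Each receives 0.53 × 54 = 28.62 from the maintenance fund.
Player 4 keeps 20 − 6 = 14, so Player 4's payoff is 14 + 28.62 = 42.62.

42.62 euros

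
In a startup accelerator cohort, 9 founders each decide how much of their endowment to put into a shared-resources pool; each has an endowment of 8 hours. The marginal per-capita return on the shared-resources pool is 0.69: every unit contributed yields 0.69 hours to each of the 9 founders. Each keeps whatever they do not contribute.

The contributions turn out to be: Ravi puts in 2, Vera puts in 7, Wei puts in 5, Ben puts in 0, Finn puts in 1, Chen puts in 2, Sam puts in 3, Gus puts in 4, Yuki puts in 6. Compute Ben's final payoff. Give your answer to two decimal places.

Total contributed: 2 + 7 + 5 + 0 + 1 + 2 + 3 + 4 + 6 = 30.
Each receives 0.69 × 30 = 20.70 from the shared-resources pool.
Ben keeps 8 − 0 = 8, so Ben's payoff is 8 + 20.70 = 28.70.

28.70 hours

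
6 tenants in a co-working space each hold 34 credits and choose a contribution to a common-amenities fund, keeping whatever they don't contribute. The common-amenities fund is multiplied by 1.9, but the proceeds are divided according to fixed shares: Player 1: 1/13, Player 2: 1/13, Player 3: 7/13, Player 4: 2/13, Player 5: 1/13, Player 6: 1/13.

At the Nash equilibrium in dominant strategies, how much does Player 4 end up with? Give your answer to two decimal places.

43.94 credits

Each unit j contributes comes back to j as 1.9 × (j's share), so j prefers to contribute only if that share exceeds 1/1.9 = 0.5263; otherwise keeping the unit dominates.
The only share above 0.5263 is Player 3's 7/13, contributing 34; the remaining 5 contribute 0. Total contributed: 34.
Player 4 keeps 34 and receives 1.9 × 34 × 2/13 = 9.94 from the common-amenities fund, for a payoff of 43.94.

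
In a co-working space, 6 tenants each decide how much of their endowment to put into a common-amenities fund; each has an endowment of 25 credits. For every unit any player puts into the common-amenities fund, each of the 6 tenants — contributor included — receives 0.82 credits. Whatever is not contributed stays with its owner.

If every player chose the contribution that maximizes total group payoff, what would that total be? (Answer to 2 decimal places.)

738.00 credits

Each contributed unit returns 4.920 to the group as a whole (0.82 to each of 6 players), which exceeds 1, so the social optimum is full contribution: group total = 4.920 × 150 = 738.00.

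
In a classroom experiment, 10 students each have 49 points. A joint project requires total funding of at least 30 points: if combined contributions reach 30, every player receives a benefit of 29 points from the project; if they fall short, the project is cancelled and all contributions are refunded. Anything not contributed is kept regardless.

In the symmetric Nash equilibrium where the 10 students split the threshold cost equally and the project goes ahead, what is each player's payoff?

75 points

Equal share of the threshold: 30/10 = 3.
At this profile no one gains by cutting their contribution: any cut drops the total below 30, the project is cancelled, contributions are refunded, and the deviator ends with 49, which is less than 49 − 3 + 29 = 75. Contributing more than 3 just wastes the excess. So contributing exactly 3 is a best response.
Each player's payoff: 49 − 3 + 29 = 75.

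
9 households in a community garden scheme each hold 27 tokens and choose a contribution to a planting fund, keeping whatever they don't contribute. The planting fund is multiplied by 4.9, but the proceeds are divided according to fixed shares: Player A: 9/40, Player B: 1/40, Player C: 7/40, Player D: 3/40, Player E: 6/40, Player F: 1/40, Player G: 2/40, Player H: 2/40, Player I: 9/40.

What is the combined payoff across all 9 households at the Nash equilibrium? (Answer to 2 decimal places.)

453.60 tokens

A player with share s gets back 4.9·s per unit contributed, so full contribution is dominant for anyone with s > 1/4.9 = 0.2041 and zero contribution is dominant for anyone below.
Player A and Player I are above the threshold, contributing 27 each; the remaining 7 contribute 0. Total contributed: 54.
The planting fund pays out 4.9 × 54 = 264.60 in total (split across the unequal shares, but the aggregate is all that matters for the group sum).
The 7 free-riders keep 27 each, adding 189. Group total = 189 + 264.60 = 453.60.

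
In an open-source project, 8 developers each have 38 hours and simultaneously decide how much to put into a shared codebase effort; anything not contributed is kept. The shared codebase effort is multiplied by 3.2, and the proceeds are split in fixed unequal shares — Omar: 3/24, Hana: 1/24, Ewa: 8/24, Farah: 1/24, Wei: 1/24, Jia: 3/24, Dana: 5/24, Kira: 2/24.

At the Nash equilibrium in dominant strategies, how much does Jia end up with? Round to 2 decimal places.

A player with share s gets back 3.2·s per unit contributed, so full contribution is dominant for anyone with s > 1/3.2 = 0.3125 and zero contribution is dominant for anyone below.
The only share above 0.3125 is Ewa's 8/24, contributing 38; the remaining 7 contribute 0. Total contributed: 38.
Jia keeps 38 and receives 3.2 × 38 × 3/24 = 15.20 from the shared codebase effort, for a payoff of 53.20.

53.20 hours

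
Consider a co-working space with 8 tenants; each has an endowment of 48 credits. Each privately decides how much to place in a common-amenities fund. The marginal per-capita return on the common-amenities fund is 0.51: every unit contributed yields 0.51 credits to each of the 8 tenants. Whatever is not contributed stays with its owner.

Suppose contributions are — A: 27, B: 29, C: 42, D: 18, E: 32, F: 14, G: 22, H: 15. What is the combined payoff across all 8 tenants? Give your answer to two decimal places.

996.92 credits

Total contributed: 27 + 29 + 42 + 18 + 32 + 14 + 22 + 15 = 199; total kept: 8 × 48 − 199 = 185.
The common-amenities fund pays out 0.51 × 8 × 199 = 811.92 in aggregate.
Group total = 185 + 811.92 = 996.92.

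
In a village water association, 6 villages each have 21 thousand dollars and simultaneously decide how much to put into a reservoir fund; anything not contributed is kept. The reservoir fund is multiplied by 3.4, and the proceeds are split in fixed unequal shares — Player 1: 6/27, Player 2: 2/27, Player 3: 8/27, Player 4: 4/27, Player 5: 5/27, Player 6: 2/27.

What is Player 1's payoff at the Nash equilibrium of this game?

36.87 thousand dollars

Player j's private return per contributed unit is 3.4 × (j's share). Contributing is weakly dominant for j when that share is at least 1/3.4 = 0.2941, and contributing 0 is dominant otherwise.
Player 3 alone (share 8/27) is above the threshold, contributing 21; the remaining 5 contribute 0. Total contributed: 21.
Player 1 keeps 21 and receives 3.4 × 21 × 6/27 = 15.87 from the reservoir fund, for a payoff of 36.87.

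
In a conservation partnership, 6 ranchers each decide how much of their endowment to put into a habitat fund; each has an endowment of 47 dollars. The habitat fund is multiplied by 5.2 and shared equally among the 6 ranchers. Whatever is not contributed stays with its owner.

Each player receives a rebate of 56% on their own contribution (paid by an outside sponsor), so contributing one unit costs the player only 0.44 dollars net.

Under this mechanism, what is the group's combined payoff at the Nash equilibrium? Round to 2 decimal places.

1624.32 dollars

Under the mechanism each unit contributed yields (5.2/6) / 0.44 = 1.9697 back to its contributor per unit of net cost, which exceeds 1, making full contribution the dominant choice for everyone.
So the Nash equilibrium is full contribution by all 6; the group earns 6 × (47 × 0.56 + 5.2 × 47) = 1624.32.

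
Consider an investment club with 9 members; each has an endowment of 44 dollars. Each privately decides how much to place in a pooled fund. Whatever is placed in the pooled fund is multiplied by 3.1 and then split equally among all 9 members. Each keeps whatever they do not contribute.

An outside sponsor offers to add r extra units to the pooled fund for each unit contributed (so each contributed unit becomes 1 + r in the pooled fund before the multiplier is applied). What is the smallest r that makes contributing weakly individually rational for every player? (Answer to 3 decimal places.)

With matching at rate r, one contributed unit becomes (1 + r) in the pooled fund and returns 3.1 × (1 + r) / 9 to the contributor.
Setting this equal to 1: 1 + r = 9/3.1 = 2.9032.
So the minimum matching rate is r = 2.9032 − 1 = 1.903.

1.903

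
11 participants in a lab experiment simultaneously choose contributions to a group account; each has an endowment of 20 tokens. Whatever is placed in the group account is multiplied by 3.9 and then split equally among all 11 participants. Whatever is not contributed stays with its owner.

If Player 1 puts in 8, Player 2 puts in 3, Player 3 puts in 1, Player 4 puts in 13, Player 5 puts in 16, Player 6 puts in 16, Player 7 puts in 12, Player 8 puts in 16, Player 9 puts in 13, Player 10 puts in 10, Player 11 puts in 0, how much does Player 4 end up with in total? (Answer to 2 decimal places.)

45.29 tokens

Total contributed: 8 + 3 + 1 + 13 + 16 + 16 + 12 + 16 + 13 + 10 + 0 = 108.
Each receives 3.9 × 108 / 11 = 38.29 from the group account.
Player 4 keeps 20 − 13 = 7, so Player 4's payoff is 7 + 38.29 = 45.29.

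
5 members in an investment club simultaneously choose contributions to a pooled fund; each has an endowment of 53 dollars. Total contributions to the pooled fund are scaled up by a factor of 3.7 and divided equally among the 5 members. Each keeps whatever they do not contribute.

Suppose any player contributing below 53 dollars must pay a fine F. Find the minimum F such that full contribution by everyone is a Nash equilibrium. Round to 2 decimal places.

13.78 dollars

Given the others contribute fully, the best deviation is to contribute 0 (any partial contribution still incurs the fine and gives up units whose private return 0.7400 is below 1).
Deviating from 53 to 0 saves 53 dollars but forfeits the deviator's share of the drop in the pooled fund: 3.7/5 × 53 = 39.22.
So the deviation gain is 53 − 39.22 = 13.78, and the fine must be at least 13.78 dollars to wipe it out.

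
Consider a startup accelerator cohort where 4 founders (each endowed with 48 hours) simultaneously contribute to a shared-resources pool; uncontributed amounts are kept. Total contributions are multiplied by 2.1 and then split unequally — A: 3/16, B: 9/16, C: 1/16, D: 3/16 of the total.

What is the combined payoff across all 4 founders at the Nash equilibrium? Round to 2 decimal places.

For player j, contributing a unit is worthwhile iff 2.1 × (j's share) ≥ 1, i.e. iff j's share is at least 0.4762.
The only share above 0.4762 is B's 9/16, contributing 48; the remaining 3 contribute 0. Total contributed: 48.
The shared-resources pool pays out 2.1 × 48 = 100.80 in total (split across the unequal shares, but the aggregate is all that matters for the group sum).
The 3 free-riders keep 48 each, adding 144. Group total = 144 + 100.80 = 244.80.

244.80 hours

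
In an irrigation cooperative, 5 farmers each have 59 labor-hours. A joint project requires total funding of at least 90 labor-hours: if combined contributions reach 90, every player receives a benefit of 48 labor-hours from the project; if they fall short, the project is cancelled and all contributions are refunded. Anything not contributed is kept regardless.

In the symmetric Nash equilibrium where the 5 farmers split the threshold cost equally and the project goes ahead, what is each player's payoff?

Equal share of the threshold: 90/5 = 18.
At this profile no one gains by cutting their contribution: any cut drops the total below 90, the project is cancelled, contributions are refunded, and the deviator ends with 59, which is less than 59 − 18 + 48 = 89. Contributing more than 18 just wastes the excess. So contributing exactly 18 is a best response.
Each player's payoff: 59 − 18 + 48 = 89.

89 labor-hours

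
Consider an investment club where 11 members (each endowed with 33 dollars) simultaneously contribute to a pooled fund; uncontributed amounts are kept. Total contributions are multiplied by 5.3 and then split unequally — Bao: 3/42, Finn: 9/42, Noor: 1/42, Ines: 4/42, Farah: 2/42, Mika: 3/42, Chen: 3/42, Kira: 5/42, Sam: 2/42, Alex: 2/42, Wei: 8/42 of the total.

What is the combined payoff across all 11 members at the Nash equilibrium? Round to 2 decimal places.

A player with share s gets back 5.3·s per unit contributed, so full contribution is dominant for anyone with s > 1/5.3 = 0.1887 and zero contribution is dominant for anyone below.
Finn and Wei are above the threshold, contributing 33 each; the remaining 9 contribute 0. Total contributed: 66.
The pooled fund pays out 5.3 × 66 = 349.80 in total (split across the unequal shares, but the aggregate is all that matters for the group sum).
The 9 free-riders keep 33 each, adding 297. Group total = 297 + 349.80 = 646.80.

646.80 dollars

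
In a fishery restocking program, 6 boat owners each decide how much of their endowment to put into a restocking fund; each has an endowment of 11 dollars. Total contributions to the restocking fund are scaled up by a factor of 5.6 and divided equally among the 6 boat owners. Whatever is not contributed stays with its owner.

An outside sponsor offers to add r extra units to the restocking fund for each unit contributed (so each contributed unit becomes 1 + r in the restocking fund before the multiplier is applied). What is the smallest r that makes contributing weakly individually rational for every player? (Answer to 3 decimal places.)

0.071

With matching at rate r, one contributed unit becomes (1 + r) in the restocking fund and returns 5.6 × (1 + r) / 6 to the contributor.
Setting this equal to 1: 1 + r = 6/5.6 = 1.0714.
So the minimum matching rate is r = 1.0714 − 1 = 0.071.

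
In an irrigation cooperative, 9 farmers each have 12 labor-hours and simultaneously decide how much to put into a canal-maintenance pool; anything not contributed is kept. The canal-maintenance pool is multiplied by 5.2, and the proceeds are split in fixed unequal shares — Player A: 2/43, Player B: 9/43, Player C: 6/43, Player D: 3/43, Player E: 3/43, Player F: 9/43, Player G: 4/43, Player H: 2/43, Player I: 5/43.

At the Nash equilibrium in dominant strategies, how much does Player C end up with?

29.41 labor-hours

A player with share s gets back 5.2·s per unit contributed, so full contribution is dominant for anyone with s > 1/5.2 = 0.1923 and zero contribution is dominant for anyone below.
Player B and Player F are above the threshold, contributing 12 each; the remaining 7 contribute 0. Total contributed: 24.
Player C keeps 12 and receives 5.2 × 24 × 6/43 = 17.41 from the canal-maintenance pool, for a payoff of 29.41.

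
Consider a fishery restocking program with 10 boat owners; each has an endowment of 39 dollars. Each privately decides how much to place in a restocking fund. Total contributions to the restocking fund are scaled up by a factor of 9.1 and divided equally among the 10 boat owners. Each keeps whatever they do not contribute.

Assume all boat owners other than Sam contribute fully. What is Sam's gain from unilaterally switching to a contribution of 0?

Switching from a contribution of 39 to 0 lets Sam keep an extra 39 dollars, but lowers the restocking fund by 39, which costs Sam their own share of that drop: 9.1/10 × 39 = 35.49.
Net gain = 39 − 35.49 = 3.51. The private return per contributed unit (0.9100) is below 1, so free-riding is indeed the best response regardless of what the others do.

3.51 dollars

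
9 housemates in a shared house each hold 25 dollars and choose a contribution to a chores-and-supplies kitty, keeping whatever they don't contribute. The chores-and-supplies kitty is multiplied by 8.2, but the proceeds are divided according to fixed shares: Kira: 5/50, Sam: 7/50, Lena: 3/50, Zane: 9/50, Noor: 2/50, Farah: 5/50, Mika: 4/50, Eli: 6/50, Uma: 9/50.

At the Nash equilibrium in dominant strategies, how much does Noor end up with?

For player j, contributing a unit is worthwhile iff 8.2 × (j's share) ≥ 1, i.e. iff j's share is at least 0.1220.
Sam, Zane and Uma clear that bar, contributing 25 each; the remaining 6 contribute 0. Total contributed: 75.
Noor keeps 25 and receives 8.2 × 75 × 2/50 = 24.60 from the chores-and-supplies kitty, for a payoff of 49.60.

49.60 dollars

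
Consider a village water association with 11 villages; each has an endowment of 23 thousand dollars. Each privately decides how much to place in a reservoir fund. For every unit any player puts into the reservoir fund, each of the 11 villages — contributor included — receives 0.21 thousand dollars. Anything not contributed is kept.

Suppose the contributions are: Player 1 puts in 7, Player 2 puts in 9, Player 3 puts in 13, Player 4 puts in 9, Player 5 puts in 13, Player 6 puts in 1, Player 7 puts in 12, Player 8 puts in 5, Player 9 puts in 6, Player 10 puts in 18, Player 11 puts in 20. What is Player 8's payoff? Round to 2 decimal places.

Total contributed: 7 + 9 + 13 + 9 + 13 + 1 + 12 + 5 + 6 + 18 + 20 = 113.
Each receives 0.21 × 113 = 23.73 from the reservoir fund.
Player 8 keeps 23 − 5 = 18, so Player 8's payoff is 18 + 23.73 = 41.73.

41.73 thousand dollars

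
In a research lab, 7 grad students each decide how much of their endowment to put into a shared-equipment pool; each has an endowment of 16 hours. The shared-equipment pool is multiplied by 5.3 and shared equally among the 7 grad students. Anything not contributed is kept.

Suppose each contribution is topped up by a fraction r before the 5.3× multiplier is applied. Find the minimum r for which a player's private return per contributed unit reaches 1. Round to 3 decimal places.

0.321

With matching at rate r, one contributed unit becomes (1 + r) in the shared-equipment pool and returns 5.3 × (1 + r) / 7 to the contributor.
Setting this equal to 1: 1 + r = 7/5.3 = 1.3208.
So the minimum matching rate is r = 1.3208 − 1 = 0.321.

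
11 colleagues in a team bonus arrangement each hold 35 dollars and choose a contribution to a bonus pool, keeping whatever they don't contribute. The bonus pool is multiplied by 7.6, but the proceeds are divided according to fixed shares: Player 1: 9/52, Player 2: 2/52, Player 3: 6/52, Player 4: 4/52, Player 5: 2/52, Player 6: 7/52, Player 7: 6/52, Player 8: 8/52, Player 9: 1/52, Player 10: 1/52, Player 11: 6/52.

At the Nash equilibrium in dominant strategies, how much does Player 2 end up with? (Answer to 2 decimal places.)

65.69 dollars

For player j, contributing a unit is worthwhile iff 7.6 × (j's share) ≥ 1, i.e. iff j's share is at least 0.1316.
Player 1, Player 6 and Player 8 clear that bar, contributing 35 each; the remaining 8 contribute 0. Total contributed: 105.
Player 2 keeps 35 and receives 7.6 × 105 × 2/52 = 30.69 from the bonus pool, for a payoff of 65.69.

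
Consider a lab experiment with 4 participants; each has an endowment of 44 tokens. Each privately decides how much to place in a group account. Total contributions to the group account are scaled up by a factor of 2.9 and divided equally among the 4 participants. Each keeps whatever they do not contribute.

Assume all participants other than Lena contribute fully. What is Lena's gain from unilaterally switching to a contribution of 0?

12.10 tokens

Switching from a contribution of 44 to 0 lets Lena keep an extra 44 tokens, but lowers the group account by 44, which costs Lena their own share of that drop: 2.9/4 × 44 = 31.90.
Net gain = 44 − 31.90 = 12.10. The private return per contributed unit (0.7250) is below 1, so free-riding is indeed the best response regardless of what the others do.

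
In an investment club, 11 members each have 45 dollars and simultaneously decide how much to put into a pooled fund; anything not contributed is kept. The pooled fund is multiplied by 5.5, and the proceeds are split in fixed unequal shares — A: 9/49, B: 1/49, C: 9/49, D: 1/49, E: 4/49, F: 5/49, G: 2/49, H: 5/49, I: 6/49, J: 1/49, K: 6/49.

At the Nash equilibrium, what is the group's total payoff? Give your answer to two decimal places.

900.00 dollars

For player j, contributing a unit is worthwhile iff 5.5 × (j's share) ≥ 1, i.e. iff j's share is at least 0.1818.
A and C clear that bar, contributing 45 each; the remaining 9 contribute 0. Total contributed: 90.
The pooled fund pays out 5.5 × 90 = 495.00 in total (split across the unequal shares, but the aggregate is all that matters for the group sum).
The 9 free-riders keep 45 each, adding 405. Group total = 405 + 495.00 = 900.00.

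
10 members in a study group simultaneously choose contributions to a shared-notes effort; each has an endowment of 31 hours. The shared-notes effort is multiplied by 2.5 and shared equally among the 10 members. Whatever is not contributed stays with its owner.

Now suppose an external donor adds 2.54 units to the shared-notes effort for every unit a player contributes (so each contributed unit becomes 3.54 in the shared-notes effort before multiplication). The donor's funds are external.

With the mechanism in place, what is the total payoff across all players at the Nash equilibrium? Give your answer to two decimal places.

With the mechanism, a contributed unit returns 2.5 × 3.54 / 10 = 0.8850 per unit of net cost — still below 1 — so contributing 0 remains dominant for every player.
Everyone keeps their endowment and the group total is 10 × 31 = 310.

310.00 hours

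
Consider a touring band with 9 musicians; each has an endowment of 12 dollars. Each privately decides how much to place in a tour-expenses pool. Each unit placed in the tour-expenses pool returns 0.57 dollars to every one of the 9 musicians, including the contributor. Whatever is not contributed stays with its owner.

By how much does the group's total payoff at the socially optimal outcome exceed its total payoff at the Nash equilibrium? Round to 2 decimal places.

The private return per contributed unit is 0.57 < 1, so contributing 0 is dominant for every player. At the Nash equilibrium everyone keeps their 12, and the group total is 9 × 12 = 108.
Each contributed unit returns 5.130 to the group as a whole (0.57 to each of 9 players), which exceeds 1, so the social optimum is full contribution: group total = 5.130 × 108 = 554.04.
Efficiency loss = 554.04 − 108 = 446.04.

446.04 dollars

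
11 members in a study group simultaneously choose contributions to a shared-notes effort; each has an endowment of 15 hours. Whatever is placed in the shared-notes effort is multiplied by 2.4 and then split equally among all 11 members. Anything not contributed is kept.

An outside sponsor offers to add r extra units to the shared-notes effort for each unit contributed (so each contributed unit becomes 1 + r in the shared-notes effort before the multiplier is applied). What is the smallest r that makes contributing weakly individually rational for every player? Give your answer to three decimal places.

With matching at rate r, one contributed unit becomes (1 + r) in the shared-notes effort and returns 2.4 × (1 + r) / 11 to the contributor.
Setting this equal to 1: 1 + r = 11/2.4 = 4.5833.
So the minimum matching rate is r = 4.5833 − 1 = 3.583.

3.583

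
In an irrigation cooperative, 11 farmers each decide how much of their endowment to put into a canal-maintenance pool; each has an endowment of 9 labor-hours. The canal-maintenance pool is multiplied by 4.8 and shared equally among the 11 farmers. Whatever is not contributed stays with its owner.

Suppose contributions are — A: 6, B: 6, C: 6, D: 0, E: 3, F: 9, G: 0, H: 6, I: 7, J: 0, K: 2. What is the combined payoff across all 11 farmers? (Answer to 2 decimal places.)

270.00 labor-hours

Total contributed: 6 + 6 + 6 + 0 + 3 + 9 + 0 + 6 + 7 + 0 + 2 = 45; total kept: 11 × 9 − 45 = 54.
The canal-maintenance pool pays out 4.8 × 45 = 216.00 in aggregate.
Group total = 54 + 216.00 = 270.00.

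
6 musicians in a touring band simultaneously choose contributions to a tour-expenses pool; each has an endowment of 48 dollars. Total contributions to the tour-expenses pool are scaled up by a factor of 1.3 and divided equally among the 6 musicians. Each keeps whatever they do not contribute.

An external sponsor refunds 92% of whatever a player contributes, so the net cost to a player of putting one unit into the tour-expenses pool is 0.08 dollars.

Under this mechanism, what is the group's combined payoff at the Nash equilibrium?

Under the mechanism each unit contributed yields (1.3/6) / 0.08 = 2.7083 back to its contributor per unit of net cost, which exceeds 1, making full contribution the dominant choice for everyone.
At the Nash equilibrium everyone contributes 48. Group total payoff = 6 × (48 × 0.92 + 1.3 × 48) = 639.36.

639.36 dollars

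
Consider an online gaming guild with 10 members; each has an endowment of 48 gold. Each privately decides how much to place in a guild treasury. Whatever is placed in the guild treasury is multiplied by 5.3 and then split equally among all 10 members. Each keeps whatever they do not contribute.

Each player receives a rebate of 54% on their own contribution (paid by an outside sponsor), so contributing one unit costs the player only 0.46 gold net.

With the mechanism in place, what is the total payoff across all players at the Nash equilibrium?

The effective private return per unit is now (5.3/10) / 0.46 = 1.1522 > 1, so every player's dominant strategy flips to full contribution.
So the Nash equilibrium is full contribution by all 10; the group earns 10 × (48 × 0.54 + 5.3 × 48) = 2803.20.

2803.20 gold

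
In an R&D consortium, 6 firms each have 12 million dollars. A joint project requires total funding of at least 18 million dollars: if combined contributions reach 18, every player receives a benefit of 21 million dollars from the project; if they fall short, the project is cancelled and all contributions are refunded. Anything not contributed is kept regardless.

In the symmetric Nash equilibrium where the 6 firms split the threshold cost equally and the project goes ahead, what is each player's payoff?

30 million dollars

Equal share of the threshold: 18/6 = 3.
At this profile no one gains by cutting their contribution: any cut drops the total below 18, the project is cancelled, contributions are refunded, and the deviator ends with 12, which is less than 12 − 3 + 21 = 30. Contributing more than 3 just wastes the excess. So contributing exactly 3 is a best response.
Each player's payoff: 12 − 3 + 21 = 30.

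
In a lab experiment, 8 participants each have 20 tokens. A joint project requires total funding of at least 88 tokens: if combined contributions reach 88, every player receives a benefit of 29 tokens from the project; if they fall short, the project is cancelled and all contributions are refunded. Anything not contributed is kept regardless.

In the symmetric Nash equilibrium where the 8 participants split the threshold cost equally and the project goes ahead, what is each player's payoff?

38 tokens

Equal share of the threshold: 88/8 = 11.
At this profile no one gains by cutting their contribution: any cut drops the total below 88, the project is cancelled, contributions are refunded, and the deviator ends with 20, which is less than 20 − 11 + 29 = 38. Contributing more than 11 just wastes the excess. So contributing exactly 11 is a best response.
Each player's payoff: 20 − 11 + 29 = 38.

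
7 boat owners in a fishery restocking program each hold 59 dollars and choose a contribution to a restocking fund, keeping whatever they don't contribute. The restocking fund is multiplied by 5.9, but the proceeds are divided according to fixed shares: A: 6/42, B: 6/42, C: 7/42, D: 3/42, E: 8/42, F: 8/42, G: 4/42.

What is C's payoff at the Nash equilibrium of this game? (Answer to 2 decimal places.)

175.03 dollars

Player j's private return per contributed unit is 5.9 × (j's share). Contributing is weakly dominant for j when that share is at least 1/5.9 = 0.1695, and contributing 0 is dominant otherwise.
E and F are above the threshold, contributing 59 each; the remaining 5 contribute 0. Total contributed: 118.
C keeps 59 and receives 5.9 × 118 × 7/42 = 116.03 from the restocking fund, for a payoff of 175.03.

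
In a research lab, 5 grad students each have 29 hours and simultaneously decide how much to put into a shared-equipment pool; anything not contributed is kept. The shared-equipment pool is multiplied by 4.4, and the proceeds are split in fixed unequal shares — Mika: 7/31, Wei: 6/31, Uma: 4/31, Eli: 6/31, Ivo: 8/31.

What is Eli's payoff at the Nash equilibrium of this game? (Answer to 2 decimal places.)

53.70 hours

Each unit j contributes comes back to j as 4.4 × (j's share), so j prefers to contribute only if that share exceeds 1/4.4 = 0.2273; otherwise keeping the unit dominates.
Ivo alone (share 8/31) is above the threshold, contributing 29; the remaining 4 contribute 0. Total contributed: 29.
Eli keeps 29 and receives 4.4 × 29 × 6/31 = 24.70 from the shared-equipment pool, for a payoff of 53.70.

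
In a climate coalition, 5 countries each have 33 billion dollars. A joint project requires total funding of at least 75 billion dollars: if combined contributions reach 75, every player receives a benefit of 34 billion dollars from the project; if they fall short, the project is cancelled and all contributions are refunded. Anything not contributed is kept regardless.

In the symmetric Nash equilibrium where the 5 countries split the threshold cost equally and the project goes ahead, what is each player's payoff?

Equal share of the threshold: 75/5 = 15.
At this profile no one gains by cutting their contribution: any cut drops the total below 75, the project is cancelled, contributions are refunded, and the deviator ends with 33, which is less than 33 − 15 + 34 = 52. Contributing more than 15 just wastes the excess. So contributing exactly 15 is a best response.
Each player's payoff: 33 − 15 + 34 = 52.

52 billion dollars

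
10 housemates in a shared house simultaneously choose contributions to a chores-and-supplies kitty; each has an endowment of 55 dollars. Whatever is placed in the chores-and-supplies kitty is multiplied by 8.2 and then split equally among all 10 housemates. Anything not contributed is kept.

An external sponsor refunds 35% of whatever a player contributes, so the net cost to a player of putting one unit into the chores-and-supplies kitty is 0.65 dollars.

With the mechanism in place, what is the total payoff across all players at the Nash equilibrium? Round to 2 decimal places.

Under the mechanism each unit contributed yields (8.2/10) / 0.65 = 1.2615 back to its contributor per unit of net cost, which exceeds 1, making full contribution the dominant choice for everyone.
So the Nash equilibrium is full contribution by all 10; the group earns 10 × (55 × 0.35 + 8.2 × 55) = 4702.50.

4702.50 dollars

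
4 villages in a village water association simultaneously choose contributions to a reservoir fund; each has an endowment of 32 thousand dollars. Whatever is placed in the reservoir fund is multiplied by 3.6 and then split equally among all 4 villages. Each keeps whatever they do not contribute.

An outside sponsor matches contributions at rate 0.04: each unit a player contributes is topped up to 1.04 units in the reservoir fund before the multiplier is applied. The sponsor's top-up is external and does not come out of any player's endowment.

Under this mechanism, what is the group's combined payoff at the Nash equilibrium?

128.00 thousand dollars

With the mechanism, a contributed unit returns 3.6 × 1.04 / 4 = 0.9360 per unit of net cost — still below 1 — so contributing 0 remains dominant for every player.
Everyone keeps their endowment and the group total is 4 × 32 = 128.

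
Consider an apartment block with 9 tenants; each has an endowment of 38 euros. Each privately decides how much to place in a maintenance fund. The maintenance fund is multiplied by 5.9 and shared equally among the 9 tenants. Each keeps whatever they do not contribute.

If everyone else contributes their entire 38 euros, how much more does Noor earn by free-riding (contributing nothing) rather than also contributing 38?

13.09 euros

Switching from a contribution of 38 to 0 lets Noor keep an extra 38 euros, but lowers the maintenance fund by 38, which costs Noor their own share of that drop: 5.9/9 × 38 = 24.91.
Net gain = 38 − 24.91 = 13.09. The private return per contributed unit (0.6556) is below 1, so free-riding is indeed the best response regardless of what the others do.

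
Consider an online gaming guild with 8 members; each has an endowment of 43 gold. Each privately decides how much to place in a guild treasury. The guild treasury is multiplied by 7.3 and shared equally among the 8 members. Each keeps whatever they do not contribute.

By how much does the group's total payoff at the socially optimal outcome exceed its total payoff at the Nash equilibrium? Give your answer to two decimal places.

Each contributed unit returns 7.3/8 = 0.9125 to its contributor — below 1 — so contributing 0 is dominant for every player. At the Nash equilibrium everyone keeps their 43, and the group total is 8 × 43 = 344.
Each contributed unit returns 7.300 to the group as a whole (0.9125 to each of 8 players), which exceeds 1, so the social optimum is full contribution: group total = 7.300 × 344 = 2511.20.
Efficiency loss = 2511.20 − 344 = 2167.20.

2167.20 gold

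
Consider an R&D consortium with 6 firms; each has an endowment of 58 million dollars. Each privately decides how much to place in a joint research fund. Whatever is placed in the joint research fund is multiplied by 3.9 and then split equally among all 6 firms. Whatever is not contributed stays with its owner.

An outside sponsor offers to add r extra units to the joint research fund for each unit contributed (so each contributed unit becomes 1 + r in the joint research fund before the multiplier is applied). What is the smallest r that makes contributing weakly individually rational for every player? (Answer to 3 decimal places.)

0.538

With matching at rate r, one contributed unit becomes (1 + r) in the joint research fund and returns 3.9 × (1 + r) / 6 to the contributor.
Setting this equal to 1: 1 + r = 6/3.9 = 1.5385.
So the minimum matching rate is r = 1.5385 − 1 = 0.538.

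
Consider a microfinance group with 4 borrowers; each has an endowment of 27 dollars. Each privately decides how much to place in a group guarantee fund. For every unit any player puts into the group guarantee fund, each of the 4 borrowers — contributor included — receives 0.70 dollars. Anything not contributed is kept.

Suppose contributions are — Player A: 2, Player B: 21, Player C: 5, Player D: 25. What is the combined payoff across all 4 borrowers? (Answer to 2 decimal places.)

Total contributed: 2 + 21 + 5 + 25 = 53; total kept: 4 × 27 − 53 = 55.
The group guarantee fund pays out 0.70 × 4 × 53 = 148.40 in aggregate.
Group total = 55 + 148.40 = 203.40.

203.40 dollars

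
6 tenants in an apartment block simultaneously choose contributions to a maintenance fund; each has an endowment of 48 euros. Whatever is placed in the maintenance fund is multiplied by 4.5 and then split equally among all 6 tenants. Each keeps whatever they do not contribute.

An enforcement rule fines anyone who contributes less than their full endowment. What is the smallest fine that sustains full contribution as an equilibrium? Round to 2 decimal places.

12.00 euros

Given the others contribute fully, the best deviation is to contribute 0 (any partial contribution still incurs the fine and gives up units whose private return 0.7500 is below 1).
Deviating from 48 to 0 saves 48 euros but forfeits the deviator's share of the drop in the maintenance fund: 4.5/6 × 48 = 36.00.
So the deviation gain is 48 − 36.00 = 12.00, and the fine must be at least 12.00 euros to wipe it out.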